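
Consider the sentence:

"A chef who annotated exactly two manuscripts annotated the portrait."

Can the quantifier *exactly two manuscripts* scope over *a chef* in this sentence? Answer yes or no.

*exactly two manuscripts* occurs within the relative clause *who annotated exactly two manuscripts*.
Relative clauses are scope islands: a quantifier cannot QR out of a relative clause to take scope in the matrix clause.
Hence only narrow scope for *exactly two manuscripts* (under *a chef*) survives.
(Only the surface reading survives: one fixed chef with respect to all the relevant manuscripts.)

No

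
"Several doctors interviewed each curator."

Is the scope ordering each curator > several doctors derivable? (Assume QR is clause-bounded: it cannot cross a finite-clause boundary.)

*each curator* and *several doctors* are in the same minimal clause.
No island intervenes, so both surface and inverse scope are derivable.

Yes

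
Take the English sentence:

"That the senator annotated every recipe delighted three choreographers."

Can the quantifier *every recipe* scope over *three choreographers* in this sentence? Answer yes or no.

The DP *every recipe* is contained in the sentential subject *that the senator annotated every recipe*.
Sentential subjects are islands: a quantifier inside the subject clause cannot raise over the matrix predicate.
There is no licit LF on which *every recipe* c-commands *three choreographers*.

No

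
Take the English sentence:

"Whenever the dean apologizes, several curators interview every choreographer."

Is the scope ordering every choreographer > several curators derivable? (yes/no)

Yes

*every choreographer* is a matrix argument; the adjunct is an island but the target quantifier is outside it.
Ordinary QR to a clause-peripheral position gives the wide-scope LF for the lower DP.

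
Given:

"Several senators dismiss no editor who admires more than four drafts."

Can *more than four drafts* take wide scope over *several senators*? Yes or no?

No

The target quantifier *more than four drafts* is part of the relative clause *who admires more than four drafts* modifying *no editor*.
Relative clauses block scope extraction: QR cannot target a position outside the modified NP.
So *more than four drafts* cannot raise to a position above *several senators*.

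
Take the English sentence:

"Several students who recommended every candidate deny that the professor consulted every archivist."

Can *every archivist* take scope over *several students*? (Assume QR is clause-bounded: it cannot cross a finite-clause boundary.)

No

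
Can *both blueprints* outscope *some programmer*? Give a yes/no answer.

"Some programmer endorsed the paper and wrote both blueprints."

The target quantifier *both blueprints* is part of one conjunct of the coordinate structure (*wrote both blueprints*).
A quantifier cannot raise out of one conjunct of a coordination across the whole coordinate structure — the CSC applies to QR.
There is no licit LF on which *both blueprints* c-commands *some programmer*.

No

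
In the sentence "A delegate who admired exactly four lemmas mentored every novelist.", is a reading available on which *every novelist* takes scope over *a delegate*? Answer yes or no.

Yes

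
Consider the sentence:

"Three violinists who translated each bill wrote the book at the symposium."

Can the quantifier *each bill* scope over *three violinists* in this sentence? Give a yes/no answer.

No

*each bill* occurs within the relative clause *who translated each bill*.
QR out of a relative clause is ruled out by the relative-clause island constraint.
So the wide-scope reading for *each bill* is blocked.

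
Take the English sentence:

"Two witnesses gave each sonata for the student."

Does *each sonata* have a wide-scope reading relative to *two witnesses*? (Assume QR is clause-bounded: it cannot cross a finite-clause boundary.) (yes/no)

*each sonata* and *two witnesses* are in the same minimal clause.
With no island boundary between them, the object can take inverse scope over the subject via ordinary QR within the clause.

Yes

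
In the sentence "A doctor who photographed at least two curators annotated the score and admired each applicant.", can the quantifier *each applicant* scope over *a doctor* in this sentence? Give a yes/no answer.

No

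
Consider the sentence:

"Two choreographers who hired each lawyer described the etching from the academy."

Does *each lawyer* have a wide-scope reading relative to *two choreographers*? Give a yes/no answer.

No

*each lawyer* sits inside the relative clause *who hired each lawyer*.
Relative clauses are scope islands: a quantifier cannot QR out of a relative clause to take scope in the matrix clause.
Hence only narrow scope for *each lawyer* (under *two choreographers*) survives.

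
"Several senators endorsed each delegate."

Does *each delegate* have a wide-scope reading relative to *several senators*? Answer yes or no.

Yes

*several senators* and *each delegate* are co-arguments of the matrix verb, with nothing but a clause-internal boundary between them.
QR within a single clause is free, so the lower quantifier may take scope over the higher one.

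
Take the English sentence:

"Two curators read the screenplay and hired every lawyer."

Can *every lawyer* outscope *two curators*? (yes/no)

No

The target quantifier *every lawyer* is part of one conjunct of the coordinate structure (*hired every lawyer*).
Asymmetric QR out of one conjunct violates the Coordinate Structure Constraint.
The inverse ordering *every lawyer* > *two curators* is therefore underivable.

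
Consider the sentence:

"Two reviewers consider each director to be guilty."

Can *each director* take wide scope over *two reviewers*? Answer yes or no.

Yes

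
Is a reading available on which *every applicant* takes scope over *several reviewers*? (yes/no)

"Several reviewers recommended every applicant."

Yes

*every applicant* and *several reviewers* are in the same minimal clause.
Ordinary QR to a clause-peripheral position gives the wide-scope LF for the lower DP.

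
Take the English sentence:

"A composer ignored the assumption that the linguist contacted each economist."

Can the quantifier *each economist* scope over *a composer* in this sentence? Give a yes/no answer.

The target quantifier *each economist* is part of the complex NP *the assumption that the linguist contacted each economist*.
A that-clause complement to a noun is an island; QR cannot cross the NP boundary.
So *each economist* cannot raise high enough to outscope *a composer*; only the surface ordering *a composer* > *each economist* is available.

No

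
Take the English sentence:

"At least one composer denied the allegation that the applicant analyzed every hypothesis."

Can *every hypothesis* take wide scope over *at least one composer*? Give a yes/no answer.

No

*every hypothesis* occurs within the complex NP *the allegation that the applicant analyzed every hypothesis*.
Noun-complement clauses are scope islands (the Complex NP Constraint): a quantifier inside one cannot scope into the matrix.
So *every hypothesis* cannot raise high enough to outscope *at least one composer*; only the surface ordering *at least one composer* > *every hypothesis* is available.
(Only the surface reading survives: one fixed composer with respect to all the relevant hypotheses.)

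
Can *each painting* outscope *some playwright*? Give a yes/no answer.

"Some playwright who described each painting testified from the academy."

The target quantifier *each painting* is part of the relative clause *who described each painting*.
Quantifiers inside a relative clause are trapped there; the RC boundary blocks QR.
Hence only narrow scope for *each painting* (under *some playwright*) survives.

No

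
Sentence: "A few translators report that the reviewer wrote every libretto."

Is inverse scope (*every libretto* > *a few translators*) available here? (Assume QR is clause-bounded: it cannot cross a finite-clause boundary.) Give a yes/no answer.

No

The DP *every libretto* is contained in the finite complement clause *that the reviewer wrote every libretto*.
Given the clause-boundedness assumption, QR cannot cross the finite CP into the matrix.
There is no licit LF on which *every libretto* c-commands *a few translators*.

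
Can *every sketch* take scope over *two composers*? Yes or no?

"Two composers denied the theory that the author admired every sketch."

The DP *every sketch* is contained in the complex NP *the theory that the author admired every sketch*.
The complex NP is opaque for QR — the quantifier is frozen inside the noun's complement.
The inverse ordering *every sketch* > *two composers* is therefore underivable.

No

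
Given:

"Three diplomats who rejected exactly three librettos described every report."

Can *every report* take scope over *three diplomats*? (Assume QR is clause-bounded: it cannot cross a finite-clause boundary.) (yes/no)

The relative clause *who rejected exactly three librettos* modifies *three diplomats*, but *every report* is not inside that relative clause — it is an argument of the matrix verb.
QR within a single clause is free, so the lower quantifier may take scope over the higher one.
So *every report* > *three diplomats* is among the available readings.

Yes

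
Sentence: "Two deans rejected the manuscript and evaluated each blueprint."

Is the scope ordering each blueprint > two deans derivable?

*each blueprint* sits inside one conjunct of the coordinate structure (*evaluated each blueprint*).
Asymmetric QR out of one conjunct violates the Coordinate Structure Constraint.
*each blueprint* is confined to the island and cannot take scope over *two deans*.

No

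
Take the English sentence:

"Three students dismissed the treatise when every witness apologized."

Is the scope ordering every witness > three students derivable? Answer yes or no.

*every witness* occurs within the adjunct clause *when every witness apologized*.
The adjunct-island constraint bars QR out of an adverbial clause.
The inverse ordering *every witness* > *three students* is therefore underivable.

No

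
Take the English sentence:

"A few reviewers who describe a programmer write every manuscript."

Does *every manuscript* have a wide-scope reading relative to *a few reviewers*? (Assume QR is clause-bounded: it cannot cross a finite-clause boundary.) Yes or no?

*every manuscript* is a matrix argument; only *a few reviewers* is modified by the relative clause *who describe a programmer*, so the RC island is irrelevant to the target quantifier.
Nothing blocks QR of the lower DP to a position above the higher one, so inverse scope is available.

Yes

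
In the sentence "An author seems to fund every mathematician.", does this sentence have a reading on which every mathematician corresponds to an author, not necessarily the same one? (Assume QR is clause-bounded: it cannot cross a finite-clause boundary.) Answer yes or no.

Yes

The paraphrase describes the scope ordering *every mathematician* > *an author*.
The matrix predicate is a raising verb, whose infinitival complement is not a scope island — *every mathematician* can QR into the matrix clause.
Clause-internal QR can adjoin the lower DP above the subject, yielding the inverse reading.
So *every mathematician* > *an author* is among the available readings.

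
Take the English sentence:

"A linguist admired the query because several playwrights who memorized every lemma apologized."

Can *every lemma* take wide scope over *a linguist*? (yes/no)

No

*every lemma* is embedded in the relative clause *who memorized every lemma*, which is itself inside the adjunct *because several playwrights who memorized every lemma apologized*.
Two island boundaries intervene — the relative clause and the adjunct. Either alone would block QR.
Hence only narrow scope for *every lemma* (under *a linguist*) survives.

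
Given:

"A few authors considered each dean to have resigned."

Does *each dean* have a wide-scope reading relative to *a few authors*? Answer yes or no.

This is an ECM construction: *each dean* is the infinitival subject, Case-marked by the matrix verb, and the infinitive is transparent for QR.
Clause-internal QR can adjoin the lower DP above the subject, yielding the inverse reading.
So *each dean* > *a few authors* is among the available readings.

Yes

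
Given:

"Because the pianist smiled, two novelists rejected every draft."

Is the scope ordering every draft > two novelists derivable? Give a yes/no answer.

The adjunct island is irrelevant here — *every draft* and *two novelists* are both in the matrix clause.
Clause-internal QR can adjoin the lower DP above the subject, yielding the inverse reading.

Yes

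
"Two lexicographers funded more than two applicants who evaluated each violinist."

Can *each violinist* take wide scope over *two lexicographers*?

The target quantifier *each violinist* is part of the relative clause *who evaluated each violinist* modifying *more than two applicants*.
A relative clause is a scope island — quantifier raising cannot cross its boundary.
So *each violinist* cannot raise to a position above *two lexicographers*.

No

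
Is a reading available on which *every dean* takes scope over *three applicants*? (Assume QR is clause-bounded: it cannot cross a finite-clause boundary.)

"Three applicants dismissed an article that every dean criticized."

No

The target quantifier *every dean* is part of the relative clause *that every dean criticized* modifying *an article*.
A relative clause is a scope island — quantifier raising cannot cross its boundary.
So *every dean* cannot raise to a position above *three applicants*.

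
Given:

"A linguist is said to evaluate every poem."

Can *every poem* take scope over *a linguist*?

Raising constructions are monoclausal for scope purposes; *every poem* is not separated from *a linguist* by any island.
Nothing blocks QR of the lower DP to a position above the higher one, so inverse scope is available.
So *every poem* > *a linguist* is among the available readings.

Yes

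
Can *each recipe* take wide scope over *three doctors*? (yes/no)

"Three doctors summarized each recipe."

Yes

*each recipe* and *three doctors* are in the same minimal clause.
Ordinary QR to a clause-peripheral position gives the wide-scope LF for the lower DP.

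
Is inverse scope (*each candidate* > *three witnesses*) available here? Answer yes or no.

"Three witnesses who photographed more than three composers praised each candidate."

Yes

The relative clause *who photographed more than three composers* modifies *three witnesses*, but *each candidate* is not inside that relative clause — it is an argument of the matrix verb.
Since no island is crossed, the inverse ordering is licensed alongside surface scope.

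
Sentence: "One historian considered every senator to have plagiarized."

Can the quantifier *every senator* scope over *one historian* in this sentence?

Yes

The ECM infinitive is scope-transparent — *every senator* is free to raise above *one historian*.
With no island boundary between them, the object can take inverse scope over the subject via ordinary QR within the clause.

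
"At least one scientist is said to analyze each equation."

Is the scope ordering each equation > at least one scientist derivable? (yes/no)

*each equation* is the object of the infinitival complement of a raising predicate; raising infinitives are transparent for QR, so the two DPs are in effect clausemates.
Nothing blocks QR of the lower DP to a position above the higher one, so inverse scope is available.
The sentence is scopally ambiguous between *at least one scientist* > *each equation* and *each equation* > *at least one scientist*.

Yes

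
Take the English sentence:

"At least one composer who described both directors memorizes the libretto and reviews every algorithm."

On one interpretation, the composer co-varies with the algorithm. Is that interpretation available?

The paraphrase describes the scope ordering *every algorithm* > *at least one composer*.
Structurally, *every algorithm* is inside one conjunct of the coordinate structure (*reviews every algorithm*).
Coordinate structures are islands for non-across-the-board movement, QR included.
There is no licit LF on which *every algorithm* c-commands *at least one composer*.

No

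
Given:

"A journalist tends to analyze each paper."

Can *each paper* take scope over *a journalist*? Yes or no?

Yes

*each paper* is the object of the infinitival complement of a raising predicate; raising infinitives are transparent for QR, so the two DPs are in effect clausemates.
QR within a single clause is free, so the lower quantifier may take scope over the higher one.
The sentence is scopally ambiguous between *a journalist* > *each paper* and *each paper* > *a journalist*.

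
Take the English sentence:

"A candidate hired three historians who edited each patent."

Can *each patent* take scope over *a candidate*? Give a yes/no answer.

No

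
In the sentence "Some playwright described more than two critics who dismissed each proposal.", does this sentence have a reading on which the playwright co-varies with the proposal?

No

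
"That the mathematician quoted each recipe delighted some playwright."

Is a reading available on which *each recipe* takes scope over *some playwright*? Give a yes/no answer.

No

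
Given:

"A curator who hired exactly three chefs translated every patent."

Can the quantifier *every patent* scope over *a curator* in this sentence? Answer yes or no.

Yes

The RC *who hired exactly three chefs* is an island, but *every patent* is not inside it — it is the matrix object, a clausemate of *a curator*.
QR within a single clause is free, so the lower quantifier may take scope over the higher one.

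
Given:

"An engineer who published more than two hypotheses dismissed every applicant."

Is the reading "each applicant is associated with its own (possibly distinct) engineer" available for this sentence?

Yes

The paraphrase describes the scope ordering *every applicant* > *an engineer*.
The RC *who published more than two hypotheses* is an island, but *every applicant* is not inside it — it is the matrix object, a clausemate of *an engineer*.
QR within a single clause is free, so the lower quantifier may take scope over the higher one.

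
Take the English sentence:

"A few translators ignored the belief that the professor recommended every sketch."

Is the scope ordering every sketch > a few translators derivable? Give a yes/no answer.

No

The target quantifier *every sketch* is part of the complex NP *the belief that the professor recommended every sketch*.
The complex NP is opaque for QR — the quantifier is frozen inside the noun's complement.
So *every sketch* cannot raise high enough to outscope *a few translators*; only the surface ordering *a few translators* > *every sketch* is available.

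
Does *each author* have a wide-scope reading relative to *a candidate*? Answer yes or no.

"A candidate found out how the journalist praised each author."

No

Structurally, *each author* is inside the embedded question *how the journalist praised each author*.
Embedded questions are wh-islands: a quantifier inside an indirect question cannot QR into the matrix clause.
There is no licit LF on which *each author* c-commands *a candidate*.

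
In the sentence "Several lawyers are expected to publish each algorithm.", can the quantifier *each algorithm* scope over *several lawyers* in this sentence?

Yes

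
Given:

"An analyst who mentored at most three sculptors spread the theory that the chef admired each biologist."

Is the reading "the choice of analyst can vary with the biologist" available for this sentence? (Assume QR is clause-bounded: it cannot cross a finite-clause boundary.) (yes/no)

No

That reading corresponds to *each biologist* > *an analyst*.
The DP *each biologist* is contained in the complex NP *the theory that the chef admired each biologist*.
Noun-complement clauses are scope islands (the Complex NP Constraint): a quantifier inside one cannot scope into the matrix.
The inverse ordering *each biologist* > *an analyst* is therefore underivable.
(Only the surface reading survives: one fixed analyst with respect to all the relevant biologists.)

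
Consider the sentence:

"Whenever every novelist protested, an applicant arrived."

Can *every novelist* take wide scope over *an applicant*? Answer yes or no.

Structurally, *every novelist* is inside the adjunct clause *whenever every novelist protested*.
Adverbial clauses are not L-marked, so they are barriers for QR — the quantifier cannot escape the adjunct.
So the wide-scope reading for *every novelist* is blocked.

No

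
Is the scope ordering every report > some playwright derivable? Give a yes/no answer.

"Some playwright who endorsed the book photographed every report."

The relative clause *who endorsed the book* modifies *some playwright*, but *every report* is not inside that relative clause — it is an argument of the matrix verb.
No island intervenes, so both surface and inverse scope are derivable.

Yes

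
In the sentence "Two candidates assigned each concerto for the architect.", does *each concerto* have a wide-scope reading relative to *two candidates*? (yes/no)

*two candidates* and *each concerto* are co-arguments of the matrix verb, with nothing but a clause-internal boundary between them.
Ordinary QR to a clause-peripheral position gives the wide-scope LF for the lower DP.
So *each concerto* > *two candidates* is among the available readings.

Yes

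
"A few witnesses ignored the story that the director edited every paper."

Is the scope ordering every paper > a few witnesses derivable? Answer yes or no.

No

*every paper* occurs within the complex NP *the story that the director edited every paper*.
Noun-complement clauses are scope islands (the Complex NP Constraint): a quantifier inside one cannot scope into the matrix.
So *every paper* cannot raise to a position above *a few witnesses*.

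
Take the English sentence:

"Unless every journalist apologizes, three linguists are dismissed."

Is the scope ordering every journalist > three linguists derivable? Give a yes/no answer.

No

The DP *every journalist* is contained in the adjunct clause *unless every journalist apologizes*.
Since the clause is an adjunct (not a complement), the Adjunct Condition blocks QR across its edge.
*every journalist* > *three linguists* would require crossing that boundary, which is illicit.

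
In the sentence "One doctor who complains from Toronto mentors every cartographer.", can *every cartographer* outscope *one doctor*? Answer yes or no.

The RC *who complains from Toronto* is an island, but *every cartographer* is not inside it — it is the matrix object, a clausemate of *one doctor*.
No island intervenes, so both surface and inverse scope are derivable.
Both orderings are possible: *one doctor* > *every cartographer* and *every cartographer* > *one doctor*.

Yes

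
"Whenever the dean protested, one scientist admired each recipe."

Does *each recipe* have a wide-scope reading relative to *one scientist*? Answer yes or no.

Yes

Although there is an adjunct clause, *each recipe* is in the main clause, not inside the adjunct.
Since no island is crossed, the inverse ordering is licensed alongside surface scope.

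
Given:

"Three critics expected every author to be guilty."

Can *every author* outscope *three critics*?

Yes

ECM infinitives lack a CP barrier, so *every author* can QR over the matrix subject *three critics*.
Since no island is crossed, the inverse ordering is licensed alongside surface scope.
So *every author* > *three critics* is among the available readings.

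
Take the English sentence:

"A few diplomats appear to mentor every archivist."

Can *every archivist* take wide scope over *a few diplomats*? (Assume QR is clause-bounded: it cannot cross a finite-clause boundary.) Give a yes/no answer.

Raising constructions are monoclausal for scope purposes; *every archivist* is not separated from *a few diplomats* by any island.
QR within a single clause is free, so the lower quantifier may take scope over the higher one.
So *every archivist* > *a few diplomats* is among the available readings.

Yes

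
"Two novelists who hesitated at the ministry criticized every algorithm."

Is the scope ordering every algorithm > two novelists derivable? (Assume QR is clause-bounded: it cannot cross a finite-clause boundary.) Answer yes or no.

The relative clause *who hesitated at the ministry* modifies *two novelists*, but *every algorithm* is not inside that relative clause — it is an argument of the matrix verb.
QR within a single clause is free, so the lower quantifier may take scope over the higher one.

Yes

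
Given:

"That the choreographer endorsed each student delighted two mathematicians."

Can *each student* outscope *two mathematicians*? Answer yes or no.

No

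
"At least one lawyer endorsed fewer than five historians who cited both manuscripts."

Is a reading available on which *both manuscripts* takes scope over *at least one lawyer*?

Structurally, *both manuscripts* is inside the relative clause *who cited both manuscripts* modifying *fewer than five historians*.
The relative clause forms an island for QR, so the quantifier is confined to the head noun's restrictor.
There is no licit LF on which *both manuscripts* c-commands *at least one lawyer*.
(Only the surface reading survives: one fixed lawyer with respect to all the relevant manuscripts.)

No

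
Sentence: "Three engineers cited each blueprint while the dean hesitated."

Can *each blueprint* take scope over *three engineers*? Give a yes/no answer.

Neither queried DP is inside the adjunct, so the adjunct-island constraint does not apply.
QR within a single clause is free, so the lower quantifier may take scope over the higher one.

Yes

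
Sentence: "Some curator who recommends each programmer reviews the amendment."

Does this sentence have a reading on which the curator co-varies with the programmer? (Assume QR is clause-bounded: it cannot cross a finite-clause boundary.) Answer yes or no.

No

The described interpretation is the *each programmer* > *some curator* scoping.
The target quantifier *each programmer* is part of the relative clause *who recommends each programmer*.
A relative clause is a scope island — quantifier raising cannot cross its boundary.
The inverse ordering *each programmer* > *some curator* is therefore underivable.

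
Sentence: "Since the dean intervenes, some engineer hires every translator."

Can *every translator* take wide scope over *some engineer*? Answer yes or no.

Although there is an adjunct clause, *every translator* is in the main clause, not inside the adjunct.
QR within a single clause is free, so the lower quantifier may take scope over the higher one.
So *every translator* > *some engineer* is among the available readings.

Yes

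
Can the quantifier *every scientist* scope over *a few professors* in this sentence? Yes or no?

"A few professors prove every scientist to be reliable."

Yes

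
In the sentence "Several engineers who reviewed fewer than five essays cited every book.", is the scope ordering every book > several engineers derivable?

Yes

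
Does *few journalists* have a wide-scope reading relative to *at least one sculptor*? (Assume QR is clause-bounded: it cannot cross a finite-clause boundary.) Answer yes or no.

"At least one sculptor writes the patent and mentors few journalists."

*few journalists* sits inside one conjunct of the coordinate structure (*mentors few journalists*).
QR out of a conjunct would have to apply non-ATB, which the CSC forbids.
So the wide-scope reading for *few journalists* is blocked.

No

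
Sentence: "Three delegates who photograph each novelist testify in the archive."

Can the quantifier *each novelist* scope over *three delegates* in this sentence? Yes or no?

No

*each novelist* occurs within the relative clause *who photograph each novelist*.
Relative clauses are scope islands: a quantifier cannot QR out of a relative clause to take scope in the matrix clause.
Hence only narrow scope for *each novelist* (under *three delegates*) survives.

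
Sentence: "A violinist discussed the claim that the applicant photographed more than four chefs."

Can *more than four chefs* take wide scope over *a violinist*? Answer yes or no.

The target quantifier *more than four chefs* is part of the complex NP *the claim that the applicant photographed more than four chefs*.
Since the clause is the complement of a nominal head, the CNPC blocks scope extraction.
So the wide-scope reading for *more than four chefs* is blocked.
(Only the surface reading survives: one fixed violinist with respect to all the relevant chefs.)

No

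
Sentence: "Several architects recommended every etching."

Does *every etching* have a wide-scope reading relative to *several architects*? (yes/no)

*several architects* and *every etching* are co-arguments of the matrix verb, with nothing but a clause-internal boundary between them.
Ordinary QR to a clause-peripheral position gives the wide-scope LF for the lower DP.
So *every etching* > *several architects* is among the available readings.

Yes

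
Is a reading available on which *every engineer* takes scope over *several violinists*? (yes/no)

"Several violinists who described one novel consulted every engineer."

Yes

*every engineer* is a matrix argument; only *several violinists* is modified by the relative clause *who described one novel*, so the RC island is irrelevant to the target quantifier.
Ordinary QR to a clause-peripheral position gives the wide-scope LF for the lower DP.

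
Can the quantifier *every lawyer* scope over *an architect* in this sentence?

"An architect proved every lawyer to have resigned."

Yes

*every lawyer* is the subject of an ECM infinitive — the infinitival complement of an ECM verb is not a scope island, so *every lawyer* can raise into the matrix clause.
Ordinary QR to a clause-peripheral position gives the wide-scope LF for the lower DP.
Both orderings are possible: *an architect* > *every lawyer* and *every lawyer* > *an architect*.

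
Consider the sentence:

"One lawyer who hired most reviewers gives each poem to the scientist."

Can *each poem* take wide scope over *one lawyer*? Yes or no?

The relative clause *who hired most reviewers* modifies *one lawyer*, but *each poem* is not inside that relative clause — it is an argument of the matrix verb.
Clause-internal QR can adjoin the lower DP above the subject, yielding the inverse reading.

Yes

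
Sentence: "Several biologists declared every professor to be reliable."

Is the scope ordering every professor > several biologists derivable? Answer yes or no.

Yes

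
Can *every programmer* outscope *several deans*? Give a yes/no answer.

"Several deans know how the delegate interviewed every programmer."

No

*every programmer* sits inside the embedded question *how the delegate interviewed every programmer*.
The wh-island constraint blocks QR out of an embedded interrogative.
There is no licit LF on which *every programmer* c-commands *several deans*.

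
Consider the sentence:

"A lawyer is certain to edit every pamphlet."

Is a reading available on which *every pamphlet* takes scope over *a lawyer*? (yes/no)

Raising constructions are monoclausal for scope purposes; *every pamphlet* is not separated from *a lawyer* by any island.
QR within a single clause is free, so the lower quantifier may take scope over the higher one.
So *every pamphlet* > *a lawyer* is among the available readings.

Yes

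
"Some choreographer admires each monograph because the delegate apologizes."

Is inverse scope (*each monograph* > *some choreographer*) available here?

Although there is an adjunct clause, *each monograph* is in the main clause, not inside the adjunct.
Clause-internal QR can adjoin the lower DP above the subject, yielding the inverse reading.
The sentence is scopally ambiguous between *some choreographer* > *each monograph* and *each monograph* > *some choreographer*.

Yes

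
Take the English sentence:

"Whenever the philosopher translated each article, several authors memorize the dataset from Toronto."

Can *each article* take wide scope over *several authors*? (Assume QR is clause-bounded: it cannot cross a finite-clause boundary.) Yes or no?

No

*each article* sits inside the adjunct clause *whenever the philosopher translated each article*.
Scope out of an adjunct clause is unavailable: QR respects the adjunct-island constraint.
So the wide-scope reading for *each article* is blocked.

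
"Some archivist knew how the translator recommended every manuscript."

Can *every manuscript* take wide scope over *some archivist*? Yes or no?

No

The DP *every manuscript* is contained in the embedded question *how the translator recommended every manuscript*.
The wh-island constraint blocks QR out of an embedded interrogative.
So *every manuscript* cannot raise to a position above *some archivist*.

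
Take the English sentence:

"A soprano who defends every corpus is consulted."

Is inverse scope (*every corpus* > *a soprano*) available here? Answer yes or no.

The target quantifier *every corpus* is part of the relative clause *who defends every corpus*.
Relative clauses are scope islands: a quantifier cannot QR out of a relative clause to take scope in the matrix clause.
Hence only narrow scope for *every corpus* (under *a soprano*) survives.

No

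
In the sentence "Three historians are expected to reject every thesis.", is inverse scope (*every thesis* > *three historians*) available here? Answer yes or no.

Yes

Raising constructions are monoclausal for scope purposes; *every thesis* is not separated from *three historians* by any island.
QR within a single clause is free, so the lower quantifier may take scope over the higher one.
So *every thesis* > *three historians* is among the available readings.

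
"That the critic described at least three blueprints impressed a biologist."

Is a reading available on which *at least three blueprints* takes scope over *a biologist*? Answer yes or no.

No

*at least three blueprints* is embedded in the sentential subject *that the critic described at least three blueprints*.
The subject-island constraint blocks QR out of a clausal subject.
The ordering *at least three blueprints* > *a biologist* is therefore underivable.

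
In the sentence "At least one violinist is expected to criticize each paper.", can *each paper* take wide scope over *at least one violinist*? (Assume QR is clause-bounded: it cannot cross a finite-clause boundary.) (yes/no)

Yes

Raising constructions are monoclausal for scope purposes; *each paper* is not separated from *at least one violinist* by any island.
With no island boundary between them, the object can take inverse scope over the subject via ordinary QR within the clause.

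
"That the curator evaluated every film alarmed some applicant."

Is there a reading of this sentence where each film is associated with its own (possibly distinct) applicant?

No

The described interpretation is the *every film* > *some applicant* scoping.
The target quantifier *every film* is part of the sentential subject *that the curator evaluated every film*.
Sentential subjects are islands: a quantifier inside the subject clause cannot raise over the matrix predicate.
*every film* is confined to the island and cannot take scope over *some applicant*.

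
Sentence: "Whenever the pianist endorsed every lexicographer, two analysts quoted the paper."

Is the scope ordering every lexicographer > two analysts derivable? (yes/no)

No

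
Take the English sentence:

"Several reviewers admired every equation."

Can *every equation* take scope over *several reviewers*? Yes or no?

Yes

*every equation* and *several reviewers* are in the same minimal clause.
QR within a single clause is free, so the lower quantifier may take scope over the higher one.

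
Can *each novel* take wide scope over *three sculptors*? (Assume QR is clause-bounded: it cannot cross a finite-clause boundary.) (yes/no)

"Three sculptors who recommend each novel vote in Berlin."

No

*each novel* sits inside the relative clause *who recommend each novel*.
Relative clauses block scope extraction: QR cannot target a position outside the modified NP.
So the wide-scope reading for *each novel* is blocked.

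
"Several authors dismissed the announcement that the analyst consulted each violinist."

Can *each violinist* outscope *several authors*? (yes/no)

The target quantifier *each violinist* is part of the complex NP *the announcement that the analyst consulted each violinist*.
Noun-complement clauses are scope islands (the Complex NP Constraint): a quantifier inside one cannot scope into the matrix.
The inverse ordering *each violinist* > *several authors* is therefore underivable.

No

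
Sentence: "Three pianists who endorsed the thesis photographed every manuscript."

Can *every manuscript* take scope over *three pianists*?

*every manuscript* is a matrix argument; only *three pianists* is modified by the relative clause *who endorsed the thesis*, so the RC island is irrelevant to the target quantifier.
Ordinary QR to a clause-peripheral position gives the wide-scope LF for the lower DP.

Yes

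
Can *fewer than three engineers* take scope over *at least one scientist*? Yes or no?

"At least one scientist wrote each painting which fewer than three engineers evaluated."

No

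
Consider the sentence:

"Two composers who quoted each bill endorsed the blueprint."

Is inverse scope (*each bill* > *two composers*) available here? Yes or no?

The target quantifier *each bill* is part of the relative clause *who quoted each bill*.
QR out of a relative clause is ruled out by the relative-clause island constraint.
There is no licit LF on which *each bill* c-commands *two composers*.

No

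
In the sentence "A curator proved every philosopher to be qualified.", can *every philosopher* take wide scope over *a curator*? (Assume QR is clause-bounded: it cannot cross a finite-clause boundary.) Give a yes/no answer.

This is an ECM construction: *every philosopher* is the infinitival subject, Case-marked by the matrix verb, and the infinitive is transparent for QR.
Nothing blocks QR of the lower DP to a position above the higher one, so inverse scope is available.
So *every philosopher* > *a curator* is among the available readings.

Yes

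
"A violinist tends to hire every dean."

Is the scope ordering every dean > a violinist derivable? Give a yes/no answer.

*every dean* is the object of the infinitival complement of a raising predicate; raising infinitives are transparent for QR, so the two DPs are in effect clausemates.
Ordinary QR to a clause-peripheral position gives the wide-scope LF for the lower DP.

Yes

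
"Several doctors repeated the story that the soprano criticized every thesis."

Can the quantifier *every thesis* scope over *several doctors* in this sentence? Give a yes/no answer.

*every thesis* occurs within the complex NP *the story that the soprano criticized every thesis*.
The Complex NP Constraint bars QR out of the complement clause of a noun.
*every thesis* is confined to the island and cannot take scope over *several doctors*.

No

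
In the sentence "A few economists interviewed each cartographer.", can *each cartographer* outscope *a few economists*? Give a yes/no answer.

*each cartographer* is the matrix object and *a few economists* the matrix subject; the two are clausemates.
Clause-internal QR can adjoin the lower DP above the subject, yielding the inverse reading.

Yes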